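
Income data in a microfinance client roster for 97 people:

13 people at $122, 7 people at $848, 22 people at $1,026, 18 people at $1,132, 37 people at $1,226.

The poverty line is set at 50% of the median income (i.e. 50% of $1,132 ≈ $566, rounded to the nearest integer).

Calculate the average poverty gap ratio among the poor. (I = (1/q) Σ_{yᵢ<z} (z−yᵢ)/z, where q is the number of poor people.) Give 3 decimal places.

0.784

Below the line: 13×$122 (q = 13 of N = 97).
Shortfall ratios (z−y)/z: 0.7845 (×13); sum = 10.197880.
I averages over the q = 13 poor units only: 10.197880 / 13 = 0.784.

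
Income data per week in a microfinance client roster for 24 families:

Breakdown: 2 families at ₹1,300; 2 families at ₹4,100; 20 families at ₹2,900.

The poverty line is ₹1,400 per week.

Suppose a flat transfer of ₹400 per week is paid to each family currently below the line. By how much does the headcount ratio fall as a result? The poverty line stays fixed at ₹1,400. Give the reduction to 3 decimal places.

0.083

Before: below the line — 2×₹1,300; headcount ratio = 0.08333.
After the ₹400 transfer: below the line — none; headcount ratio = 0.00000.
Reduction = 0.08333 − 0.00000 = 0.083.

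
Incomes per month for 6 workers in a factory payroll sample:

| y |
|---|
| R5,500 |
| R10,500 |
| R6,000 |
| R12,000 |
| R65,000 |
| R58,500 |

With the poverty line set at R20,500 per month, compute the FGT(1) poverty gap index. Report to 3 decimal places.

0.390

Below the line: R5,500, R6,000, R10,500, R12,000 (q = 4 of N = 6).
Normalized shortfalls: (20500−5500)/20500 = 0.7317; (20500−6000)/20500 = 0.7073; (20500−10500)/20500 = 0.4878; (20500−12000)/20500 = 0.4146.
Σ = 2.341463. Dividing by the full population N = 6 gives P₁ = 0.390.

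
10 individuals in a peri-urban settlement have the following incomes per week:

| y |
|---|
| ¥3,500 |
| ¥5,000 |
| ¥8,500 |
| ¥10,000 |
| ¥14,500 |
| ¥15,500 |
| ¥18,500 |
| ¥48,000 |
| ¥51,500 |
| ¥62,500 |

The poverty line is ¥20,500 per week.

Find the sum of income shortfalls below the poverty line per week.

Below the line: ¥3,500, ¥5,000, ¥8,500, ¥10,000, ¥14,500, ¥15,500, ¥18,500 (q = 7 of N = 10).
Individual gaps: 20500−3500 = 17000; 20500−5000 = 15500; 20500−8500 = 12000; 20500−10000 = 10500; 20500−14500 = 6000; 20500−15500 = 5000; 20500−18500 = 2000.
Aggregate gap = ¥68,000.

¥68,000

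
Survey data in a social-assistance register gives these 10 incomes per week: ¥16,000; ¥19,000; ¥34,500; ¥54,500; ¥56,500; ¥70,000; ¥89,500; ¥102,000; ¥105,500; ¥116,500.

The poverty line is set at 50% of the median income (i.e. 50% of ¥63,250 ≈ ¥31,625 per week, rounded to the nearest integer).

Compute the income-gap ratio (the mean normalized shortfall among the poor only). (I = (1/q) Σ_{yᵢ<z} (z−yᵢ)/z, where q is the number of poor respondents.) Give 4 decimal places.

0.4466

Poor units: ¥16,000, ¥19,000 (q = 2 of N = 10).
Relative gaps: 0.4941, 0.3992; sum = 0.893281.
I averages over the q = 2 poor units only: 0.893281 / 2 = 0.4466.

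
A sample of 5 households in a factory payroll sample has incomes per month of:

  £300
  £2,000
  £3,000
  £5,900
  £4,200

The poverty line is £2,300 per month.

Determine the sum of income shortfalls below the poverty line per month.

Incomes under z: £300, £2,000 (q = 2 of N = 5).
Individual gaps: 2300−300 = 2000; 2300−2000 = 300.
Aggregate gap = £2,300.

£2,300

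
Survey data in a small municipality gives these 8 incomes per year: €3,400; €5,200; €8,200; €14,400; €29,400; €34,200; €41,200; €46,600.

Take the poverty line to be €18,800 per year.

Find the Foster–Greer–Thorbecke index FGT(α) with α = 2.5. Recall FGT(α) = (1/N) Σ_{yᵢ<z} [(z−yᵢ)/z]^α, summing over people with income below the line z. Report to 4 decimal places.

Poor units: €3,400, €5,200, €8,200, €14,400 (q = 4 of N = 8).
Normalized shortfalls: (18800−3400)/18800 = 0.8191; (18800−5200)/18800 = 0.7234; (18800−8200)/18800 = 0.5638; (18800−14400)/18800 = 0.2340.
Raised to α = 2.5: 0.60731; 0.44509; 0.23871; 0.02650.
Sum = 1.317610; FGT(2.5) = 1.317610 / 8 = 0.1647.

0.1647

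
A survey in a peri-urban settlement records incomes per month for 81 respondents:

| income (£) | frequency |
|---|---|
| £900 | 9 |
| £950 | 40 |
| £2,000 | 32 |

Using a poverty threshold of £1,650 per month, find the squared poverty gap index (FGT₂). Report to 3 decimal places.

Poor units: 9×£900, 40×£950 (q = 49 of N = 81).
Normalized shortfalls: (1650−900)/1650 = 0.4545 (×9); (1650−950)/1650 = 0.4242 (×40).
Squared: 0.2066 (×9); 0.1800 (×40).
Sum = 9.058770; P₂ = 9.058770 / 81 = 0.112.

0.112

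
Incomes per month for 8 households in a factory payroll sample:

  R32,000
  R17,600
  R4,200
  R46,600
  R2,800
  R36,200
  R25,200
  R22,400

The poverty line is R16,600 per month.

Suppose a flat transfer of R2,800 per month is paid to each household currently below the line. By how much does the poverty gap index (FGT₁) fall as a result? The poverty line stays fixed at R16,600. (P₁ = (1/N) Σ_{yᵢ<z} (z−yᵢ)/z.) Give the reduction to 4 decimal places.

Before: below the line — R2,800, R4,200; poverty gap index (FGT₁) = 0.197289.
After the R2,800 transfer: below the line — R5,600, R7,000; poverty gap index (FGT₁) = 0.155120.
Reduction = 0.197289 − 0.155120 = 0.0422.

0.0422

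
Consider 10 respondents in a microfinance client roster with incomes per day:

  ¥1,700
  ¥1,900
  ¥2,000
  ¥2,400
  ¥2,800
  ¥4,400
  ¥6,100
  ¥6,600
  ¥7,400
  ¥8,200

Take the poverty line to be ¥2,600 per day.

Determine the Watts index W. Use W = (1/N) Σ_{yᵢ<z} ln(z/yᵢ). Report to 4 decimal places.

Below the line: ¥1,700, ¥1,900, ¥2,000, ¥2,400 (q = 4 of N = 10).
ln(z/y) terms: ln(2600/1700) = 0.4249; ln(2600/1900) = 0.3137; ln(2600/2000) = 0.2624; ln(2600/2400) = 0.0800.
W = 1.080948 / 10 = 0.1081.

0.1081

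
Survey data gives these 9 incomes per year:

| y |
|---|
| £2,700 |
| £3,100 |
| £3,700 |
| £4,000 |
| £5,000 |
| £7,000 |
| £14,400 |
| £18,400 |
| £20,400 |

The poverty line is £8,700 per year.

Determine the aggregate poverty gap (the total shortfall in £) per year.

£26,700

Incomes under z: £2,700, £3,100, £3,700, £4,000, £5,000, £7,000 (q = 6 of N = 9).
Individual gaps: 8700−2700 = 6000; 8700−3100 = 5600; 8700−3700 = 5000; 8700−4000 = 4700; 8700−5000 = 3700; 8700−7000 = 1700.
Aggregate gap = £26,700.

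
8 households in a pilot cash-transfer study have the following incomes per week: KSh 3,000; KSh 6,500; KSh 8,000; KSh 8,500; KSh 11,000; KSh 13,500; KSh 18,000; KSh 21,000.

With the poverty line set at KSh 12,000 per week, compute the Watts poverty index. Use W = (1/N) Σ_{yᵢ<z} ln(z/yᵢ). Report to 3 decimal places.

Incomes under z: KSh 3,000, KSh 6,500, KSh 8,000, KSh 8,500, KSh 11,000 (q = 5 of N = 8).
Log gaps: ln(12000/3000) = 1.3863; ln(12000/6500) = 0.6131; ln(12000/8000) = 0.4055; ln(12000/8500) = 0.3448; ln(12000/11000) = 0.0870.
W = 2.836716 / 8 = 0.355.

0.355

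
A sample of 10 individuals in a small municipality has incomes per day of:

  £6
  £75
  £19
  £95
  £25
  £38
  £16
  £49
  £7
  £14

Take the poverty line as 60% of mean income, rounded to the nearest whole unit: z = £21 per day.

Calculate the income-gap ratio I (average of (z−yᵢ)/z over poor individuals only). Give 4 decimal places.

0.4095

Below z: £6, £7, £14, £16, £19 (q = 5 of N = 10).
Shortfall ratios (z−y)/z: 0.7143, 0.6667, 0.3333, 0.2381, 0.0952; sum = 2.047619.
The income-gap ratio divides by q (the poor only): 2.047619 / 5 = 0.4095.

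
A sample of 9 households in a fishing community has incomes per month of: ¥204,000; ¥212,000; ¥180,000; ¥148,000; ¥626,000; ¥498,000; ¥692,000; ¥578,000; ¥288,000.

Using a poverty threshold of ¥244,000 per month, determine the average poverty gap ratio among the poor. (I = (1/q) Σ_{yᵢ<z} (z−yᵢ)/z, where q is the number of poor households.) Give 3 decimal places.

0.238

Poor units: ¥148,000, ¥180,000, ¥204,000, ¥212,000 (q = 4 of N = 9).
Relative gaps: 0.3934, 0.2623, 0.1639, 0.1311; sum = 0.950820.
I averages over the q = 4 poor units only: 0.950820 / 4 = 0.238.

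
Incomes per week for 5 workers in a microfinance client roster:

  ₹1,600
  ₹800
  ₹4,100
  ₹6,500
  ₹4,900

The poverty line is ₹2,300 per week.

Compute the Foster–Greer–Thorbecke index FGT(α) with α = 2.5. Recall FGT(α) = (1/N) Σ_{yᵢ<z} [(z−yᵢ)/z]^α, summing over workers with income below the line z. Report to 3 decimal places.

Below the line: ₹800, ₹1,600 (q = 2 of N = 5).
Shortfall ratios: (2300−800)/2300 = 0.6522; (2300−1600)/2300 = 0.3043.
Raised to α = 2.5: 0.34349; 0.05110.
Sum = 0.394586; FGT(2.5) = 0.394586 / 5 = 0.079.

0.079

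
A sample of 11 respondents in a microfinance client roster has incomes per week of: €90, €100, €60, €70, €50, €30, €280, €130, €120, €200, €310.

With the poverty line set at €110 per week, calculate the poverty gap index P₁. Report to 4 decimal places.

Poor units: €30, €50, €60, €70, €90, €100 (q = 6 of N = 11).
Relative gaps: (110−30)/110 = 0.7273; (110−50)/110 = 0.5455; (110−60)/110 = 0.4545; (110−70)/110 = 0.3636; (110−90)/110 = 0.1818; (110−100)/110 = 0.0909.
Σ = 2.363636. Dividing by the full population N = 11 gives P₁ = 0.2149.

0.2149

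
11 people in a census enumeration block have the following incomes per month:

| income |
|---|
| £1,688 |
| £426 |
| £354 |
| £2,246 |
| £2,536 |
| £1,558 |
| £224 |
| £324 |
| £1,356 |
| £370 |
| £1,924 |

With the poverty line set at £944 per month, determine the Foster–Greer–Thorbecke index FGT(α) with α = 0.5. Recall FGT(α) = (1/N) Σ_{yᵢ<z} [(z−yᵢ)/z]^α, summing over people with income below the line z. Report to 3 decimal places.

Below the line: £224, £324, £354, £370, £426 (q = 5 of N = 11).
Shortfall ratios: (944−224)/944 = 0.7627; (944−324)/944 = 0.6568; (944−354)/944 = 0.6250; (944−370)/944 = 0.6081; (944−426)/944 = 0.5487.
Raised to α = 0.5: 0.87333; 0.81042; 0.79057; 0.77978; 0.74076.
Sum = 3.994861; FGT(0.5) = 3.994861 / 11 = 0.363.

0.363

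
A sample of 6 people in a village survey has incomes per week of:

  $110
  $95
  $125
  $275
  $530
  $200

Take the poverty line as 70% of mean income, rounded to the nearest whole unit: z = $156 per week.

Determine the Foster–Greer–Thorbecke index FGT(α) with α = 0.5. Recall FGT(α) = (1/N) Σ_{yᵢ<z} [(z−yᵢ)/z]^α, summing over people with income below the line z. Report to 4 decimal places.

Poor units: $95, $110, $125 (q = 3 of N = 6).
Gap ratios (z−y)/z: (156−95)/156 = 0.3910; (156−110)/156 = 0.2949; (156−125)/156 = 0.1987.
Raised to α = 0.5: 0.62532; 0.54302; 0.44578.
Sum = 1.614119; FGT(0.5) = 1.614119 / 6 = 0.2690.

0.2690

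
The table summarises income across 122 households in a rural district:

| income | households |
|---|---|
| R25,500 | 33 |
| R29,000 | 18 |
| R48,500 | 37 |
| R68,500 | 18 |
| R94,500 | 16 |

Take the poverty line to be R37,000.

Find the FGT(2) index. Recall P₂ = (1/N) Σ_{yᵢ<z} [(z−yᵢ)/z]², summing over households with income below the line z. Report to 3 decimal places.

Incomes under z: 33×R25,500, 18×R29,000 (q = 51 of N = 122).
Normalized shortfalls: (37000−25500)/37000 = 0.3108 (×33); (37000−29000)/37000 = 0.2162 (×18).
Squared: 0.0966 (×33); 0.0467 (×18).
Sum = 4.029401; P₂ = 4.029401 / 122 = 0.033.

0.033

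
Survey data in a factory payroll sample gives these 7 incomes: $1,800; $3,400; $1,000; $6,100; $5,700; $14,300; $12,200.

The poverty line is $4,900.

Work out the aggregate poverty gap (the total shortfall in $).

$8,500

Incomes under z: $1,000, $1,800, $3,400 (q = 3 of N = 7).
Individual gaps: 4900−1000 = 3900; 4900−1800 = 3100; 4900−3400 = 1500.
Aggregate gap = $8,500.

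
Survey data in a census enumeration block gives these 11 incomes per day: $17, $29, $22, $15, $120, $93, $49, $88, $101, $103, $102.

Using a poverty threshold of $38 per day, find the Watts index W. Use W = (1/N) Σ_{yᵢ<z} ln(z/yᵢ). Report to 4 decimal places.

0.2319

Below the line: $15, $17, $22, $29 (q = 4 of N = 11).
ln(z/y) terms: ln(38/15) = 0.9295; ln(38/17) = 0.8044; ln(38/22) = 0.5465; ln(38/29) = 0.2703.
W = 2.550743 / 11 = 0.2319.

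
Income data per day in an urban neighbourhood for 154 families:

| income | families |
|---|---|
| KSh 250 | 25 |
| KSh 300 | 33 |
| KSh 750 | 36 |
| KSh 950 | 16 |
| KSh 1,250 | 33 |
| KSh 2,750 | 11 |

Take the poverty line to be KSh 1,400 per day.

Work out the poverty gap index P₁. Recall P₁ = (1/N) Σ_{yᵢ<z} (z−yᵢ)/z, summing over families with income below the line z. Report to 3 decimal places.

0.467

Poor units: 25×KSh 250, 33×KSh 300, 36×KSh 750, 16×KSh 950, 33×KSh 1,250 (q = 143 of N = 154).
Gap ratios (z−y)/z: (1400−250)/1400 = 0.8214 (×25); (1400−300)/1400 = 0.7857 (×33); (1400−750)/1400 = 0.4643 (×36); (1400−950)/1400 = 0.3214 (×16); (1400−1250)/1400 = 0.1071 (×33).
Sum of shortfalls = 71.857143; P₁ averages over all N: 71.857143 / 154 = 0.467.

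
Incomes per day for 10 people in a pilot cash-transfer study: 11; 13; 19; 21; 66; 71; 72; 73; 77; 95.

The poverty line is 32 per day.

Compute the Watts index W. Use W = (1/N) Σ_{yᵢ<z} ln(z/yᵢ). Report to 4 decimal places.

0.2911

Incomes under z: 11, 13, 19, 21 (q = 4 of N = 10).
Log shortfalls: ln(32/11) = 1.0678; ln(32/13) = 0.9008; ln(32/19) = 0.5213; ln(32/21) = 0.4212.
W = 2.911138 / 10 = 0.2911.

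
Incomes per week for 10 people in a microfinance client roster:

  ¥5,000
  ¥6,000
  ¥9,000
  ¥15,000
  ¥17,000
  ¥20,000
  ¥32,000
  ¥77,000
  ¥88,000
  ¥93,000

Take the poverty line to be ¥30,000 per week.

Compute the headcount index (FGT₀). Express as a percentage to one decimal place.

6 of the 10 people have income below ¥30,000.
H = 6/10 = 60.0%.

60.0%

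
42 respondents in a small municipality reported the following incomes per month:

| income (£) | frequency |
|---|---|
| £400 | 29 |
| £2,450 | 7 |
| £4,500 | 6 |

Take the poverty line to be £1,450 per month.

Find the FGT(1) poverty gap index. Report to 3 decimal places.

Poor units: 29×£400 (q = 29 of N = 42).
Gap ratios (z−y)/z: (1450−400)/1450 = 0.7241 (×29).
Sum of shortfalls = 21.000000; P₁ averages over all N: 21.000000 / 42 = 0.500.

0.500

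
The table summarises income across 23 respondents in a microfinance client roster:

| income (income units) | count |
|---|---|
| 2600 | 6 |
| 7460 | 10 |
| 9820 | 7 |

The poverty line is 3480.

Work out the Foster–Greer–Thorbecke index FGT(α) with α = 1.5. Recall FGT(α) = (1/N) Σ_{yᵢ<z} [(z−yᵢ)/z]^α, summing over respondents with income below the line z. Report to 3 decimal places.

Below the line: 6×2600 (q = 6 of N = 23).
Gap ratios (z−y)/z: (3480−2600)/3480 = 0.2529 (×6).
Raised to α = 1.5: 0.12716 (×6).
Sum = 0.762968; FGT(1.5) = 0.762968 / 23 = 0.033.

0.033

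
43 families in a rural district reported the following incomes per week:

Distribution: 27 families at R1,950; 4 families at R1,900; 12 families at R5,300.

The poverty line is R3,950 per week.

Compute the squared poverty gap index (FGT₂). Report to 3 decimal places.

0.186

Below the line: 4×R1,900, 27×R1,950 (q = 31 of N = 43).
Shortfall ratios: (3950−1900)/3950 = 0.5190 (×4); (3950−1950)/3950 = 0.5063 (×27).
Squared: 0.2693 (×4); 0.2564 (×27).
Sum = 7.999359; P₂ = 7.999359 / 43 = 0.186.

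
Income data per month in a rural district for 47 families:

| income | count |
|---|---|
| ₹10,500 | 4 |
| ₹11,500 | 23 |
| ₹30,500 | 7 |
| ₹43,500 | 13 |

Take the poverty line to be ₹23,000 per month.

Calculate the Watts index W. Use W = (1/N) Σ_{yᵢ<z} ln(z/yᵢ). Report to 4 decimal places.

0.4059

Poor units: 4×₹10,500, 23×₹11,500 (q = 27 of N = 47).
Log gaps: ln(23000/10500) = 0.7841 (×4); ln(23000/11500) = 0.6931 (×23).
W = 19.078861 / 47 = 0.4059.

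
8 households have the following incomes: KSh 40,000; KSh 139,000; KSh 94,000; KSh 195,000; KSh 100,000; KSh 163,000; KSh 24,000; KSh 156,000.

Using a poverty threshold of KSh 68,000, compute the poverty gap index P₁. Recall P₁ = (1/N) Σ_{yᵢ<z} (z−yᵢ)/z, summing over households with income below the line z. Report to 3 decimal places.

Below the line: KSh 24,000, KSh 40,000 (q = 2 of N = 8).
Relative gaps: (68000−24000)/68000 = 0.6471; (68000−40000)/68000 = 0.4118.
Sum of shortfalls = 1.058824; P₁ averages over all N: 1.058824 / 8 = 0.132.

0.132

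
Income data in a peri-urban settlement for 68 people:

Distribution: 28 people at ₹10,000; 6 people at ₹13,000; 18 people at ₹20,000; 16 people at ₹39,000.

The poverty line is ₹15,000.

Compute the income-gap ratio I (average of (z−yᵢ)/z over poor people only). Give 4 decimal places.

Below z: 28×₹10,000, 6×₹13,000 (q = 34 of N = 68).
Shortfall ratios (z−y)/z: 0.3333 (×28), 0.1333 (×6); sum = 10.133333.
I averages over the q = 34 poor units only: 10.133333 / 34 = 0.2980.

0.2980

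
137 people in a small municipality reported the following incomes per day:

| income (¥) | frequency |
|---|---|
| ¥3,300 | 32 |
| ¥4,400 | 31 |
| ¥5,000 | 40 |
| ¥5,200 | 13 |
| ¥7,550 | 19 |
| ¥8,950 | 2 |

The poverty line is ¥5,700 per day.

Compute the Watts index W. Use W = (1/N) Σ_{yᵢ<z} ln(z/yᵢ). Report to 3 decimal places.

0.233

Poor units: 32×¥3,300, 31×¥4,400, 40×¥5,000, 13×¥5,200 (q = 116 of N = 137).
Log shortfalls: ln(5700/3300) = 0.5465 (×32); ln(5700/4400) = 0.2589 (×31); ln(5700/5000) = 0.1310 (×40); ln(5700/5200) = 0.0918 (×13).
W = 31.948738 / 137 = 0.233.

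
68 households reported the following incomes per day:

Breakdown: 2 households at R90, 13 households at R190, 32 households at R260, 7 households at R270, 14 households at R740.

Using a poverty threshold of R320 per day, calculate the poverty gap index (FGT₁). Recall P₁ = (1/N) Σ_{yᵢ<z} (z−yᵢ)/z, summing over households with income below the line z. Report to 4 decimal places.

0.2031

Poor units: 2×R90, 13×R190, 32×R260, 7×R270 (q = 54 of N = 68).
Normalized shortfalls: (320−90)/320 = 0.7188 (×2); (320−190)/320 = 0.4062 (×13); (320−260)/320 = 0.1875 (×32); (320−270)/320 = 0.1562 (×7).
Sum of shortfalls = 13.812500; P₁ averages over all N: 13.812500 / 68 = 0.2031.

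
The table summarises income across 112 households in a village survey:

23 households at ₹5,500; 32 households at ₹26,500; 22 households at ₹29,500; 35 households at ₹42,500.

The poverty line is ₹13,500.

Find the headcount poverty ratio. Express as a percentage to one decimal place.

20.5%

23 of the 112 households have income below ₹13,500.
H = 23/112 = 20.5%.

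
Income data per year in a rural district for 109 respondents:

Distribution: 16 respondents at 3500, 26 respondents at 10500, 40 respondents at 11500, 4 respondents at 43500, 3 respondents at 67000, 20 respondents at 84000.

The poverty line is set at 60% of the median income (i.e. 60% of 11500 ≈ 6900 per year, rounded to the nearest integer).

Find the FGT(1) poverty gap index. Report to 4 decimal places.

Incomes under z: 16×3500 (q = 16 of N = 109).
Relative gaps: (6900−3500)/6900 = 0.4928 (×16).
Σ = 7.884058. Dividing by the full population N = 109 gives P₁ = 0.0723.

0.0723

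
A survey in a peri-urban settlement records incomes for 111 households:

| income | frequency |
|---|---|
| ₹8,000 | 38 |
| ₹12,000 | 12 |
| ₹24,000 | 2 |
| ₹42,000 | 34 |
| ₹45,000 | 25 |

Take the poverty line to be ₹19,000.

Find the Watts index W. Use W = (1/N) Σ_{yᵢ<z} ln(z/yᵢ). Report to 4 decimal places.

Below z: 38×₹8,000, 12×₹12,000 (q = 50 of N = 111).
Log gaps: ln(19000/8000) = 0.8650 (×38); ln(19000/12000) = 0.4595 (×12).
W = 38.384291 / 111 = 0.3458.

0.3458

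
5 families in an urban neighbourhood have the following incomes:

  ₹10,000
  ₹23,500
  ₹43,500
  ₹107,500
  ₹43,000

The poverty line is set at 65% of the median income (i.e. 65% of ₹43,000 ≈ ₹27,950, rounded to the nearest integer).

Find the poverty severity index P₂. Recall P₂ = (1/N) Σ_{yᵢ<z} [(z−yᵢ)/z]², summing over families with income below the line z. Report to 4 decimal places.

0.0876

Below z: ₹10,000, ₹23,500 (q = 2 of N = 5).
Gap ratios (z−y)/z: (27950−10000)/27950 = 0.6422; (27950−23500)/27950 = 0.1592.
Squared: 0.4124; 0.0253.
Sum = 0.437793; P₂ = 0.437793 / 5 = 0.0876.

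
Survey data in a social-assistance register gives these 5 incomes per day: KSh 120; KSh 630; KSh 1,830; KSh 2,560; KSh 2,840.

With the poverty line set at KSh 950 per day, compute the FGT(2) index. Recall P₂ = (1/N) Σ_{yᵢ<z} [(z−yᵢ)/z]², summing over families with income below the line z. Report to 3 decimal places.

0.175

Below z: KSh 120, KSh 630 (q = 2 of N = 5).
Normalized shortfalls: (950−120)/950 = 0.8737; (950−630)/950 = 0.3368.
Squared: 0.7633; 0.1135.
Sum = 0.876787; P₂ = 0.876787 / 5 = 0.175.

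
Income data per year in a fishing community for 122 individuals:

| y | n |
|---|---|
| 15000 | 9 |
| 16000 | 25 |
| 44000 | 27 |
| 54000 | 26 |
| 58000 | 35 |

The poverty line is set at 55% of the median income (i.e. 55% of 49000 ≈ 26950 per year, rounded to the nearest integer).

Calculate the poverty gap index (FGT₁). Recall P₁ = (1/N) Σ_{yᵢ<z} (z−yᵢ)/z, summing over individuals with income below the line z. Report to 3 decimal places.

0.116

Below z: 9×15000, 25×16000 (q = 34 of N = 122).
Gap ratios (z−y)/z: (26950−15000)/26950 = 0.4434 (×9); (26950−16000)/26950 = 0.4063 (×25).
Σ = 14.148423. Dividing by the full population N = 122 gives P₁ = 0.116.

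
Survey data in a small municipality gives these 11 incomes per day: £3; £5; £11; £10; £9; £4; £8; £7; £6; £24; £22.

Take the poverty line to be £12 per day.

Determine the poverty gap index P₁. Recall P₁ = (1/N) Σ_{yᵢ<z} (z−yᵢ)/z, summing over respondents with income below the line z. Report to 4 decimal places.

0.3409

Poor units: £3, £4, £5, £6, £7, £8, £9, £10, £11 (q = 9 of N = 11).
Shortfall ratios: (12−3)/12 = 0.7500; (12−4)/12 = 0.6667; (12−5)/12 = 0.5833; (12−6)/12 = 0.5000; (12−7)/12 = 0.4167; (12−8)/12 = 0.3333; (12−9)/12 = 0.2500; (12−10)/12 = 0.1667; (12−11)/12 = 0.0833.
Sum of shortfalls = 3.750000; P₁ averages over all N: 3.750000 / 11 = 0.3409.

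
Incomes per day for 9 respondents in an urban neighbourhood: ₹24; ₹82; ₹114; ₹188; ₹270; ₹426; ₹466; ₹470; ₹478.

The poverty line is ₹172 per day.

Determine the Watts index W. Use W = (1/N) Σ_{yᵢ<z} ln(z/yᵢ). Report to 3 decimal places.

0.347

Below the line: ₹24, ₹82, ₹114 (q = 3 of N = 9).
Log gaps: ln(172/24) = 1.9694; ln(172/82) = 0.7408; ln(172/114) = 0.4113.
W = 3.121512 / 9 = 0.347.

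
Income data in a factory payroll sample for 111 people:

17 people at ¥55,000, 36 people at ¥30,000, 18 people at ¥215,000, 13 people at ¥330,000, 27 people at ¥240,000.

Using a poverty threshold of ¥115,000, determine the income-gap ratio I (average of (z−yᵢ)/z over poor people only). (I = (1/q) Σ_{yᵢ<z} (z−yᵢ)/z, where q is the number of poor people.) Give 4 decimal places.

0.6694

Below the line: 36×¥30,000, 17×¥55,000 (q = 53 of N = 111).
Shortfall ratios (z−y)/z: 0.7391 (×36), 0.5217 (×17); sum = 35.478261.
I averages over the q = 53 poor units only: 35.478261 / 53 = 0.6694.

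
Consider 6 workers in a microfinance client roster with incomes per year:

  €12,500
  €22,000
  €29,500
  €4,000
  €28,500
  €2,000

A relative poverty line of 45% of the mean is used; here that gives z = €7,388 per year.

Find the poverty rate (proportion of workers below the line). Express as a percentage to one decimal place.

2 of the 6 workers have income below €7,388.
H = 2/6 = 33.3%.

33.3%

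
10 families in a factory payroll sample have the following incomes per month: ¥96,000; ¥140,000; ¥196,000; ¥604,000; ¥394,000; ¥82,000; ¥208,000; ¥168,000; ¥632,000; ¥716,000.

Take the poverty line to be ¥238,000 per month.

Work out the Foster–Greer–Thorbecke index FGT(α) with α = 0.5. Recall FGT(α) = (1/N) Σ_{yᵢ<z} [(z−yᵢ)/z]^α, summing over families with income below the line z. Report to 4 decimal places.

0.3541

Incomes under z: ¥82,000, ¥96,000, ¥140,000, ¥168,000, ¥196,000, ¥208,000 (q = 6 of N = 10).
Relative gaps: (238000−82000)/238000 = 0.6555; (238000−96000)/238000 = 0.5966; (238000−140000)/238000 = 0.4118; (238000−168000)/238000 = 0.2941; (238000−196000)/238000 = 0.1765; (238000−208000)/238000 = 0.1261.
Raised to α = 0.5: 0.80961; 0.77242; 0.64169; 0.54233; 0.42008; 0.35504.
Sum = 3.541165; FGT(0.5) = 3.541165 / 10 = 0.3541.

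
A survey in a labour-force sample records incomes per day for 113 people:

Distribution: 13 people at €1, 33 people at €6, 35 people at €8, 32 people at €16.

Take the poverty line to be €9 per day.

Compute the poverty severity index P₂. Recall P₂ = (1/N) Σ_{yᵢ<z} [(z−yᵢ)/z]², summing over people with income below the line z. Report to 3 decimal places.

Below the line: 13×€1, 33×€6, 35×€8 (q = 81 of N = 113).
Relative gaps: (9−1)/9 = 0.8889 (×13); (9−6)/9 = 0.3333 (×33); (9−8)/9 = 0.1111 (×35).
Squared: 0.7901 (×13); 0.1111 (×33); 0.0123 (×35).
Sum = 14.370370; P₂ = 14.370370 / 113 = 0.127.

0.127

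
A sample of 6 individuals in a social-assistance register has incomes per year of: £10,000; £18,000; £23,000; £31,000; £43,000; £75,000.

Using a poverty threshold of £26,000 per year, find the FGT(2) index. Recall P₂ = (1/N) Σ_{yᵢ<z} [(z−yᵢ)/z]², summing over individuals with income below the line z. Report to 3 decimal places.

0.081

Below the line: £10,000, £18,000, £23,000 (q = 3 of N = 6).
Gap ratios (z−y)/z: (26000−10000)/26000 = 0.6154; (26000−18000)/26000 = 0.3077; (26000−23000)/26000 = 0.1154.
Squared: 0.3787; 0.0947; 0.0133.
Sum = 0.486686; P₂ = 0.486686 / 6 = 0.081.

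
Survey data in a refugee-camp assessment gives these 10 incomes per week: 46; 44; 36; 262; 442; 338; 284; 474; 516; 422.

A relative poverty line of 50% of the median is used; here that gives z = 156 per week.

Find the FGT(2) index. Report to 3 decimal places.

0.160

Below z: 36, 44, 46 (q = 3 of N = 10).
Relative gaps: (156−36)/156 = 0.7692; (156−44)/156 = 0.7179; (156−46)/156 = 0.7051.
Squared: 0.5917; 0.5155; 0.4972.
Sum = 1.604372; P₂ = 1.604372 / 10 = 0.160.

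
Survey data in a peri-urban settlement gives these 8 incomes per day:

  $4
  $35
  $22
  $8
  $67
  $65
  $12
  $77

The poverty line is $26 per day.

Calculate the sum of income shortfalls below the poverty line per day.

Poor units: $4, $8, $12, $22 (q = 4 of N = 8).
Individual gaps: 26−4 = 22; 26−8 = 18; 26−12 = 14; 26−22 = 4.
Aggregate gap = $58.

$58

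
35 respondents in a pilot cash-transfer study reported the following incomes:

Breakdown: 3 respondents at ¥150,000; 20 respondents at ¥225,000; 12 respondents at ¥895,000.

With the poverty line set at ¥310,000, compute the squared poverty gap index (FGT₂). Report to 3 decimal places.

0.066

Below the line: 3×¥150,000, 20×¥225,000 (q = 23 of N = 35).
Normalized shortfalls: (310000−150000)/310000 = 0.5161 (×3); (310000−225000)/310000 = 0.2742 (×20).
Squared: 0.2664 (×3); 0.0752 (×20).
Sum = 2.302810; P₂ = 2.302810 / 35 = 0.066.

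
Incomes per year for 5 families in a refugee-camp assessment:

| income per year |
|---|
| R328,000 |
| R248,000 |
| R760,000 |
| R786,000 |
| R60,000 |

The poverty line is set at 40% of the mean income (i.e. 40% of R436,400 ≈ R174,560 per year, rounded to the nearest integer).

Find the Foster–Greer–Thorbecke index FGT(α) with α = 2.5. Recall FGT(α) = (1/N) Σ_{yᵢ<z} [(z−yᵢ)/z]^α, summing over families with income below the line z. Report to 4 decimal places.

0.0698

Incomes under z: R60,000 (q = 1 of N = 5).
Gap ratios (z−y)/z: (174560−60000)/174560 = 0.6563.
Raised to α = 2.5: 0.34892.
Sum = 0.348916; FGT(2.5) = 0.348916 / 5 = 0.0698.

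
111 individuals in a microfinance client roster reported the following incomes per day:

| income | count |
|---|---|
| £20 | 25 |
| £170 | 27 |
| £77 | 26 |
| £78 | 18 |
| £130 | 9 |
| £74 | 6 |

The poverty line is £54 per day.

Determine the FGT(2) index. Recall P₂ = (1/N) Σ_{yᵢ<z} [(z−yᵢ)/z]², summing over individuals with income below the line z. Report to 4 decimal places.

Below the line: 25×£20 (q = 25 of N = 111).
Shortfall ratios: (54−20)/54 = 0.6296 (×25).
Squared: 0.3964 (×25).
Sum = 9.910837; P₂ = 9.910837 / 111 = 0.0893.

0.0893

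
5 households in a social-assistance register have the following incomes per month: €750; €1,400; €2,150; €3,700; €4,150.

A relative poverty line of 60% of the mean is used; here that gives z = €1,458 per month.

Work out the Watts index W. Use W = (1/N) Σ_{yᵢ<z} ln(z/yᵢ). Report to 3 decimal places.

Below z: €750, €1,400 (q = 2 of N = 5).
Log gaps: ln(1458/750) = 0.6647; ln(1458/1400) = 0.0406.
W = 0.705341 / 5 = 0.141.

0.141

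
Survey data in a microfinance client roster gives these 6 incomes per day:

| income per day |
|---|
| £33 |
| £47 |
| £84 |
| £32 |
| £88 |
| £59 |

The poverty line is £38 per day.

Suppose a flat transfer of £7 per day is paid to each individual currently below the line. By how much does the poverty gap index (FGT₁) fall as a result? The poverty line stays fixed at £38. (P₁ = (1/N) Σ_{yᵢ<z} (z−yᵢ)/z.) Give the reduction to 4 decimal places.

Before: below the line — £32, £33; poverty gap index (FGT₁) = 0.048246.
After the £7 transfer: below the line — none; poverty gap index (FGT₁) = 0.000000.
Reduction = 0.048246 − 0.000000 = 0.0482.

0.0482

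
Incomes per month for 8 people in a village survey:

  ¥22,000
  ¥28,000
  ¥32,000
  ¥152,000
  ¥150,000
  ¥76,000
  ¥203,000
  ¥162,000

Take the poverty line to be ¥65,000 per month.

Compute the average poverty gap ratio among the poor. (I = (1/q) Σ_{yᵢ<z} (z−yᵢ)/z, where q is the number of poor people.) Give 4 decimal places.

0.5795

Poor units: ¥22,000, ¥28,000, ¥32,000 (q = 3 of N = 8).
Shortfall ratios (z−y)/z: 0.6615, 0.5692, 0.5077; sum = 1.738462.
I averages over the q = 3 poor units only: 1.738462 / 3 = 0.5795.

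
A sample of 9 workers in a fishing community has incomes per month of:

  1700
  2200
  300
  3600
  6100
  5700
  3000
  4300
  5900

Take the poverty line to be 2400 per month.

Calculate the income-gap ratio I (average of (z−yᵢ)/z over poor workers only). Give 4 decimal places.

Below z: 300, 1700, 2200 (q = 3 of N = 9).
Shortfall ratios (z−y)/z: 0.8750, 0.2917, 0.0833; sum = 1.250000.
The income-gap ratio divides by q (the poor only): 1.250000 / 3 = 0.4167.

0.4167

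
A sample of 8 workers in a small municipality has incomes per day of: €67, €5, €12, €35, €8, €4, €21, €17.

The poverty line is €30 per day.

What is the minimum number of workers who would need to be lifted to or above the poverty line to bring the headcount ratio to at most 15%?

Currently q = 6 of N = 8 are below the line (H = 0.750).
A headcount ratio of at most 15% allows at most ⌊0.15 × 8⌋ = 1 poor workers.
So at least 6 − 1 = 5 must be lifted.

5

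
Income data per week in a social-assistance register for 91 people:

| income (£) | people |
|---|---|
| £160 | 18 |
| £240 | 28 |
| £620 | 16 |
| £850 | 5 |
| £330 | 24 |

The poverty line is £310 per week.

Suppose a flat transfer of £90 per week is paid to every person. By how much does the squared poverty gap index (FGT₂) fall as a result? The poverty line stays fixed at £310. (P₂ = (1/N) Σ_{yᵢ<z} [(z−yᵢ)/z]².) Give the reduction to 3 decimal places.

0.055

Before: below the line — 18×£160, 28×£240; squared poverty gap index (FGT₂) = 0.06200.
After the £90 transfer: below the line — 18×£250; squared poverty gap index (FGT₂) = 0.00741.
Reduction = 0.06200 − 0.00741 = 0.055.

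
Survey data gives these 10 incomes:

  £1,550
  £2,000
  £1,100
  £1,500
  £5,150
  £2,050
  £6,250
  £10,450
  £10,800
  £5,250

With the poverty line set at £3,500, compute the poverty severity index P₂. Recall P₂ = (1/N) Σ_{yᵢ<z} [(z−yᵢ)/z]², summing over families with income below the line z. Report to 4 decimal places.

0.1462

Poor units: £1,100, £1,500, £1,550, £2,000, £2,050 (q = 5 of N = 10).
Shortfall ratios: (3500−1100)/3500 = 0.6857; (3500−1500)/3500 = 0.5714; (3500−1550)/3500 = 0.5571; (3500−2000)/3500 = 0.4286; (3500−2050)/3500 = 0.4143.
Squared: 0.4702; 0.3265; 0.3104; 0.1837; 0.1716.
Sum = 1.462449; P₂ = 1.462449 / 10 = 0.1462.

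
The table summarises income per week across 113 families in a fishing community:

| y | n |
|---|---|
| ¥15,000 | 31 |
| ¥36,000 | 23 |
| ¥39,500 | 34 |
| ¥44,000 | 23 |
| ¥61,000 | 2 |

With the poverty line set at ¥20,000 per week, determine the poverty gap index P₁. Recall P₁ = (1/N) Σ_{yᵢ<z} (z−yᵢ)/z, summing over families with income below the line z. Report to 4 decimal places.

Below z: 31×¥15,000 (q = 31 of N = 113).
Shortfall ratios: (20000−15000)/20000 = 0.2500 (×31).
Sum of shortfalls = 7.750000; P₁ averages over all N: 7.750000 / 113 = 0.0686.

0.0686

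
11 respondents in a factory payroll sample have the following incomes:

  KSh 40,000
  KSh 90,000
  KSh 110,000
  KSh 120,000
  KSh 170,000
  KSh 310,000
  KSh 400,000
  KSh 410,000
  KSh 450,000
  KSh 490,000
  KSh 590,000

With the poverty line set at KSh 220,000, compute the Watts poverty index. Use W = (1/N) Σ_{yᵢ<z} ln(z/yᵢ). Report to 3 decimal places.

0.378

Below the line: KSh 40,000, KSh 90,000, KSh 110,000, KSh 120,000, KSh 170,000 (q = 5 of N = 11).
Log shortfalls: ln(220000/40000) = 1.7047; ln(220000/90000) = 0.8938; ln(220000/110000) = 0.6931; ln(220000/120000) = 0.6061; ln(220000/170000) = 0.2578.
W = 4.155678 / 11 = 0.378.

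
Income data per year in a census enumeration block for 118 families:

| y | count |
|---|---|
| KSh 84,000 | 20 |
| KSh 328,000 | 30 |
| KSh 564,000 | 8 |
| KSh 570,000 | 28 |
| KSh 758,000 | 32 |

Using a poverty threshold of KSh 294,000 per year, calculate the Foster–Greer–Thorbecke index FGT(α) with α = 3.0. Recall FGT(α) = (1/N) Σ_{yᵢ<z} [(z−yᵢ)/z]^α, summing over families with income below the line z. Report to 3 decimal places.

Poor units: 20×KSh 84,000 (q = 20 of N = 118).
Normalized shortfalls: (294000−84000)/294000 = 0.7143 (×20).
Raised to α = 3.0: 0.36443 (×20).
Sum = 7.288630; FGT(3.0) = 7.288630 / 118 = 0.062.

0.062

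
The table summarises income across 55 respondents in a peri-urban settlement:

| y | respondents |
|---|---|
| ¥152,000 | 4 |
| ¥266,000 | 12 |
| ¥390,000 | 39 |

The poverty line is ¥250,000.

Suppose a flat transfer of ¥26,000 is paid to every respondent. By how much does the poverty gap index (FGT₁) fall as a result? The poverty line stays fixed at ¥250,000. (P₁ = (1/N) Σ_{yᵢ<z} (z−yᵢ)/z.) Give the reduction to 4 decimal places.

0.0076

Before: below the line — 4×¥152,000; poverty gap index (FGT₁) = 0.028509.
After the ¥26,000 transfer: below the line — 4×¥178,000; poverty gap index (FGT₁) = 0.020945.
Reduction = 0.028509 − 0.020945 = 0.0076.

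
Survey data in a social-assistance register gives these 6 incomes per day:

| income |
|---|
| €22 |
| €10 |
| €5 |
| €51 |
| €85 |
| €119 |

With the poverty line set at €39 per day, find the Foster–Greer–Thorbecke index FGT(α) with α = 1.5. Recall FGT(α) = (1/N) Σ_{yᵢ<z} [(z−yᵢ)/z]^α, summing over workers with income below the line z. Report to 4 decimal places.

0.2905

Below the line: €5, €10, €22 (q = 3 of N = 6).
Shortfall ratios: (39−5)/39 = 0.8718; (39−10)/39 = 0.7436; (39−22)/39 = 0.4359.
Raised to α = 1.5: 0.81399; 0.64121; 0.28779.
Sum = 1.742995; FGT(1.5) = 1.742995 / 6 = 0.2905.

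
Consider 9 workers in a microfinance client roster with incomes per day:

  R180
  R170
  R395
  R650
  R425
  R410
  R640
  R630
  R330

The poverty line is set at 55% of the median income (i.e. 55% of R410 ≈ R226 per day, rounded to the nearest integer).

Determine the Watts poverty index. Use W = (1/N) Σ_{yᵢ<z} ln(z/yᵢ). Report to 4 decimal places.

Below the line: R170, R180 (q = 2 of N = 9).
Log shortfalls: ln(226/170) = 0.2847; ln(226/180) = 0.2276.
W = 0.512315 / 9 = 0.0569.

0.0569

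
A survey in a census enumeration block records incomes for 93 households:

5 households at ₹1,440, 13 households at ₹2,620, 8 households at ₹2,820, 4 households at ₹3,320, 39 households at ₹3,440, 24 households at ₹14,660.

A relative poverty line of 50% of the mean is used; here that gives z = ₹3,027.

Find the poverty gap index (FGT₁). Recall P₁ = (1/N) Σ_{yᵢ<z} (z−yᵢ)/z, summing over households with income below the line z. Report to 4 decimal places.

Below z: 5×₹1,440, 13×₹2,620, 8×₹2,820 (q = 26 of N = 93).
Gap ratios (z−y)/z: (3027−1440)/3027 = 0.5243 (×5); (3027−2620)/3027 = 0.1345 (×13); (3027−2820)/3027 = 0.0684 (×8).
Sum of shortfalls = 4.916419; P₁ averages over all N: 4.916419 / 93 = 0.0529.

0.0529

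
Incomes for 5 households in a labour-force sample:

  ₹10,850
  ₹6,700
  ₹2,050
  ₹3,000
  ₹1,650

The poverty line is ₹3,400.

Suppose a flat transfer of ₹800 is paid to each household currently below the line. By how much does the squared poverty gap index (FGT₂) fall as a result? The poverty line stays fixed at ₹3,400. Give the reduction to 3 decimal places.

0.066

Before: below the line — ₹1,650, ₹2,050, ₹3,000; squared poverty gap index (FGT₂) = 0.08728.
After the ₹800 transfer: below the line — ₹2,450, ₹2,850; squared poverty gap index (FGT₂) = 0.02085.
Reduction = 0.08728 − 0.02085 = 0.066.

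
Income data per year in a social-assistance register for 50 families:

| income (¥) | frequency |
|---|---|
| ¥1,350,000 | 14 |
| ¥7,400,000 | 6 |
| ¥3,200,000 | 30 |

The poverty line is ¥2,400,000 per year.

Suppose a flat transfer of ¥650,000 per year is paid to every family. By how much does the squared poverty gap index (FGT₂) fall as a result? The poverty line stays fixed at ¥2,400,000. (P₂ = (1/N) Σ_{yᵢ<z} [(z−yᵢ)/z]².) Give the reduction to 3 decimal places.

Before: below the line — 14×¥1,350,000; squared poverty gap index (FGT₂) = 0.05359.
After the ¥650,000 transfer: below the line — 14×¥2,000,000; squared poverty gap index (FGT₂) = 0.00778.
Reduction = 0.05359 − 0.00778 = 0.046.

0.046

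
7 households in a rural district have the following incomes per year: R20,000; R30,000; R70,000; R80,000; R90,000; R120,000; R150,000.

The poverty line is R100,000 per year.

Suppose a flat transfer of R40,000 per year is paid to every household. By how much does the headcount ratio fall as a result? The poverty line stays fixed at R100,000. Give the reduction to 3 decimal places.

0.429

Before: below the line — R20,000, R30,000, R70,000, R80,000, R90,000; headcount ratio = 0.71429.
After the R40,000 transfer: below the line — R60,000, R70,000; headcount ratio = 0.28571.
Reduction = 0.71429 − 0.28571 = 0.429.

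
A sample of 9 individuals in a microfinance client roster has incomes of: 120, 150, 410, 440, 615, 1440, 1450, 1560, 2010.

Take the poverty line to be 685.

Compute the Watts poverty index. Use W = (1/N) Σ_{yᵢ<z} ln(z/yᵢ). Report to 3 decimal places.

0.480

Poor units: 120, 150, 410, 440, 615 (q = 5 of N = 9).
ln(z/y) terms: ln(685/120) = 1.7419; ln(685/150) = 1.5188; ln(685/410) = 0.5133; ln(685/440) = 0.4426; ln(685/615) = 0.1078.
W = 4.324413 / 9 = 0.480.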